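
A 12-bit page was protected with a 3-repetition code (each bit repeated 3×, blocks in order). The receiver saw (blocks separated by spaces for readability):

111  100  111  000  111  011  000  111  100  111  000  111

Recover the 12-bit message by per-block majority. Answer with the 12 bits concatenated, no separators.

101011010101

Block 1 (111): 3 ones → 1
Block 2 (100): 1 one → 0
Block 3 (111): 3 ones → 1
Block 4 (000): 0 ones → 0
Block 5 (111): 3 ones → 1
Block 6 (011): 2 ones → 1
Block 7 (000): 0 ones → 0
Block 8 (111): 3 ones → 1
Block 9 (100): 1 one → 0
Block 10 (111): 3 ones → 1
Block 11 (000): 0 ones → 0
Block 12 (111): 3 ones → 1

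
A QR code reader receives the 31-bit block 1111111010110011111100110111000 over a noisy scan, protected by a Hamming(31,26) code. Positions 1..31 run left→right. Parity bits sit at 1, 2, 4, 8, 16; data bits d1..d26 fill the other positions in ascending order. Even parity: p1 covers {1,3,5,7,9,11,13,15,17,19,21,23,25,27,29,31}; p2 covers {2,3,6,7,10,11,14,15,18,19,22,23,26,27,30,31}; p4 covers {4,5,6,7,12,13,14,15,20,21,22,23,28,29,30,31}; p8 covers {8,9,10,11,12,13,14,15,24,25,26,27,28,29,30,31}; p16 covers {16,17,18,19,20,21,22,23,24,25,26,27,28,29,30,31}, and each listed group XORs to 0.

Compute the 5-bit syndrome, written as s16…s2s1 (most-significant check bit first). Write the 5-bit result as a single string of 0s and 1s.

00111

s1 (pos 1,3,5,7,9,11,13,15,17,19,21,23,25,27,29,31): 1⊕1⊕1⊕1⊕1⊕1⊕0⊕1⊕1⊕1⊕0⊕1⊕0⊕1⊕0⊕0 = 1
s2 (pos 2,3,6,7,10,11,14,15,18,19,22,23,26,27,30,31): 1⊕1⊕1⊕1⊕0⊕1⊕0⊕1⊕1⊕1⊕0⊕1⊕1⊕1⊕0⊕0 = 1
s4 (pos 4,5,6,7,12,13,14,15,20,21,22,23,28,29,30,31): 1⊕1⊕1⊕1⊕1⊕0⊕0⊕1⊕1⊕0⊕0⊕1⊕1⊕0⊕0⊕0 = 1
s8 (pos 8,9,10,11,12,13,14,15,24,25,26,27,28,29,30,31): 0⊕1⊕0⊕1⊕1⊕0⊕0⊕1⊕1⊕0⊕1⊕1⊕1⊕0⊕0⊕0 = 0
s16 (pos 16,17,18,19,20,21,22,23,24,25,26,27,28,29,30,31): 1⊕1⊕1⊕1⊕1⊕0⊕0⊕1⊕1⊕0⊕1⊕1⊕1⊕0⊕0⊕0 = 0
Syndrome s16…s1 = 00111 → error at position 7.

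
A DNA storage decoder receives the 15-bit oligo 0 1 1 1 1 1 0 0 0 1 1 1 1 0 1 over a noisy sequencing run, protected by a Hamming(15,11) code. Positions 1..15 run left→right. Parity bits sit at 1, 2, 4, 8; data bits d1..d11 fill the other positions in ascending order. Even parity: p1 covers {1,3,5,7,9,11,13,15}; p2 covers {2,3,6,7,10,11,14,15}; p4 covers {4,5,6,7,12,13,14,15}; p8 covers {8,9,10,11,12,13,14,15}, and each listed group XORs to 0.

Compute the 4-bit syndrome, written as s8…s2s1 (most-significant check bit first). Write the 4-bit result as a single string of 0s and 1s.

1001

s1 (pos 1,3,5,7,9,11,13,15): 0⊕1⊕1⊕0⊕0⊕1⊕1⊕1 = 1
s2 (pos 2,3,6,7,10,11,14,15): 1⊕1⊕1⊕0⊕1⊕1⊕0⊕1 = 0
s4 (pos 4,5,6,7,12,13,14,15): 1⊕1⊕1⊕0⊕1⊕1⊕0⊕1 = 0
s8 (pos 8,9,10,11,12,13,14,15): 0⊕0⊕1⊕1⊕1⊕1⊕0⊕1 = 1
Syndrome s8…s1 = 1001 → error at position 9.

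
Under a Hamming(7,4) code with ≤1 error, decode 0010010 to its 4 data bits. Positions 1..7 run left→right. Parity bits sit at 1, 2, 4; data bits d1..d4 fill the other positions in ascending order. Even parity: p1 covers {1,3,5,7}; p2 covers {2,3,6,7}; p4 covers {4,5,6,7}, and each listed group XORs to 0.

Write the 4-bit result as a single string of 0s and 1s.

s1 (pos 1,3,5,7): 0⊕1⊕0⊕0 = 1
s2 (pos 2,3,6,7): 0⊕1⊕1⊕0 = 0
s4 (pos 4,5,6,7): 0⊕0⊕1⊕0 = 1
Syndrome s4…s1 = 101 → error at position 5.
Flip position 5: 0010010 → 0010110
Read data bits from positions 3,5,6,7: 1110

1110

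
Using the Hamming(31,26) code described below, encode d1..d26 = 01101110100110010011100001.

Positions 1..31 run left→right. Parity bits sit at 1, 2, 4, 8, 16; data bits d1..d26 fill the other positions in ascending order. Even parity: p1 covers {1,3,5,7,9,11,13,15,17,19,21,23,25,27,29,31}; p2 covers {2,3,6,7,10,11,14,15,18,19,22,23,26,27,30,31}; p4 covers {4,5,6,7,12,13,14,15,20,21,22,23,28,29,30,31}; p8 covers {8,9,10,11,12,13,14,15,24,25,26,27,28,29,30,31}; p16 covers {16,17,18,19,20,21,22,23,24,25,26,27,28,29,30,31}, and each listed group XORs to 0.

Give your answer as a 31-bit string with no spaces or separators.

0001110011101001110010011100001

Place data at non-parity positions: p1 p2 0 p4 1 1 0 p8 1 1 1 0 1 0 0 p16 1 1 0 0 1 0 0 1 1 1 0 0 0 0 1
p1 (pos 1,3,5,7,9,11,13,15,17,19,21,23,25,27,29,31): XOR of data positions = 0⊕1⊕0⊕1⊕1⊕1⊕0⊕1⊕0⊕1⊕0⊕1⊕0⊕0⊕1 = 0
p2 (pos 2,3,6,7,10,11,14,15,18,19,22,23,26,27,30,31): XOR of data positions = 0⊕1⊕0⊕1⊕1⊕0⊕0⊕1⊕0⊕0⊕0⊕1⊕0⊕0⊕1 = 0
p4 (pos 4,5,6,7,12,13,14,15,20,21,22,23,28,29,30,31): XOR of data positions = 1⊕1⊕0⊕0⊕1⊕0⊕0⊕0⊕1⊕0⊕0⊕0⊕0⊕0⊕1 = 1
p8 (pos 8,9,10,11,12,13,14,15,24,25,26,27,28,29,30,31): XOR of data positions = 1⊕1⊕1⊕0⊕1⊕0⊕0⊕1⊕1⊕1⊕0⊕0⊕0⊕0⊕1 = 0
p16 (pos 16,17,18,19,20,21,22,23,24,25,26,27,28,29,30,31): XOR of data positions = 1⊕1⊕0⊕0⊕1⊕0⊕0⊕1⊕1⊕1⊕0⊕0⊕0⊕0⊕1 = 1
Codeword: 0001110011101001110010011100001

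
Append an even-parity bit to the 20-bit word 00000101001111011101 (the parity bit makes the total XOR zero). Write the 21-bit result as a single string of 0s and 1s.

XOR of the 20 data bits: 0⊕0⊕0⊕0⊕0⊕1⊕0⊕1⊕0⊕0⊕1⊕1⊕1⊕1⊕0⊕1⊕1⊕1⊕0⊕1 = 0
Parity bit = 0 (so all 21 bits XOR to 0).

000001010011110111010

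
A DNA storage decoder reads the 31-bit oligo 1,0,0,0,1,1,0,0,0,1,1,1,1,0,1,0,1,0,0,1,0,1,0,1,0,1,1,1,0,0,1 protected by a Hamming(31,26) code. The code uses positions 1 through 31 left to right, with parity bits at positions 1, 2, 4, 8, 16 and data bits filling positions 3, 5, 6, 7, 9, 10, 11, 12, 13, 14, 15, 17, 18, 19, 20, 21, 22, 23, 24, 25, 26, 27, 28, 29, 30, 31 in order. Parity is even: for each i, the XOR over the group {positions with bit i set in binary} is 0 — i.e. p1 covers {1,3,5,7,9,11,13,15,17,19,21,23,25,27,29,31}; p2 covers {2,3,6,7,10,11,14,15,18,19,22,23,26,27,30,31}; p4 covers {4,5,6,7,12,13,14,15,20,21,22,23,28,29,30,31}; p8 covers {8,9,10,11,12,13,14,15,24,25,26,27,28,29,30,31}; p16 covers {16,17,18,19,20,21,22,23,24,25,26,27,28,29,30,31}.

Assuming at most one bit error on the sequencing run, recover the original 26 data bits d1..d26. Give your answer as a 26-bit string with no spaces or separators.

s1 (pos 1,3,5,7,9,11,13,15,17,19,21,23,25,27,29,31): 1⊕0⊕1⊕0⊕0⊕1⊕1⊕1⊕1⊕0⊕0⊕0⊕0⊕1⊕0⊕1 = 0
s2 (pos 2,3,6,7,10,11,14,15,18,19,22,23,26,27,30,31): 0⊕0⊕1⊕0⊕1⊕1⊕0⊕1⊕0⊕0⊕1⊕0⊕1⊕1⊕0⊕1 = 0
s4 (pos 4,5,6,7,12,13,14,15,20,21,22,23,28,29,30,31): 0⊕1⊕1⊕0⊕1⊕1⊕0⊕1⊕1⊕0⊕1⊕0⊕1⊕0⊕0⊕1 = 1
s8 (pos 8,9,10,11,12,13,14,15,24,25,26,27,28,29,30,31): 0⊕0⊕1⊕1⊕1⊕1⊕0⊕1⊕1⊕0⊕1⊕1⊕1⊕0⊕0⊕1 = 0
s16 (pos 16,17,18,19,20,21,22,23,24,25,26,27,28,29,30,31): 0⊕1⊕0⊕0⊕1⊕0⊕1⊕0⊕1⊕0⊕1⊕1⊕1⊕0⊕0⊕1 = 0
Syndrome s16…s1 = 00100 → error at position 4.
Flip position 4: 1000110001111010100101010111001 → 1001110001111010100101010111001
Read data bits from positions 3,5,6,7,9,10,11,12,13,14,15,17,18,19,20,21,22,23,24,25,26,27,28,29,30,31: 01100111101100101010111001

01100111101100101010111001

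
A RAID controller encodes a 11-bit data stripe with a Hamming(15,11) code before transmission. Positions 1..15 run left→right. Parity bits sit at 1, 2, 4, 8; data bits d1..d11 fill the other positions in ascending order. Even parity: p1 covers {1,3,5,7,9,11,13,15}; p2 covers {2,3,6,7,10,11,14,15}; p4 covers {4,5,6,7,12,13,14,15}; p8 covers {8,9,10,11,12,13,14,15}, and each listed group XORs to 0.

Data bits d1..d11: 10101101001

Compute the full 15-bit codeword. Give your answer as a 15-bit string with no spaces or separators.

101101001101001

Place data at non-parity positions: p1 p2 1 p4 0 1 0 p8 1 1 0 1 0 0 1
p1 (pos 1,3,5,7,9,11,13,15): XOR of data positions = 1⊕0⊕0⊕1⊕0⊕0⊕1 = 1
p2 (pos 2,3,6,7,10,11,14,15): XOR of data positions = 1⊕1⊕0⊕1⊕0⊕0⊕1 = 0
p4 (pos 4,5,6,7,12,13,14,15): XOR of data positions = 0⊕1⊕0⊕1⊕0⊕0⊕1 = 1
p8 (pos 8,9,10,11,12,13,14,15): XOR of data positions = 1⊕1⊕0⊕1⊕0⊕0⊕1 = 0
Codeword: 101101001101001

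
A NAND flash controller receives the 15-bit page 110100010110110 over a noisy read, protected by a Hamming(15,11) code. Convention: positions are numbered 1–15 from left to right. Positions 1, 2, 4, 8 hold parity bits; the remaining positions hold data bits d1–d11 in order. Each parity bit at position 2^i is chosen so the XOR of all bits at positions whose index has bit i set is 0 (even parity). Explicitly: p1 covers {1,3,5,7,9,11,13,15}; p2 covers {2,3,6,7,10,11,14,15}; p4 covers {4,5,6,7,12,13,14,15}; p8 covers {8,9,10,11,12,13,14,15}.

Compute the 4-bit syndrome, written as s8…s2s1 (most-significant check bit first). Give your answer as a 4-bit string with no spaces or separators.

s1 (pos 1,3,5,7,9,11,13,15): 1⊕0⊕0⊕0⊕0⊕1⊕1⊕0 = 1
s2 (pos 2,3,6,7,10,11,14,15): 1⊕0⊕0⊕0⊕1⊕1⊕1⊕0 = 0
s4 (pos 4,5,6,7,12,13,14,15): 1⊕0⊕0⊕0⊕0⊕1⊕1⊕0 = 1
s8 (pos 8,9,10,11,12,13,14,15): 1⊕0⊕1⊕1⊕0⊕1⊕1⊕0 = 1
Syndrome s8…s1 = 1101 → error at position 13.

1101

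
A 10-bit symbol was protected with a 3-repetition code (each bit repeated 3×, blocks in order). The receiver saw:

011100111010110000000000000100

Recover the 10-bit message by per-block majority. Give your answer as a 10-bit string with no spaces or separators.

Block 1 (011): 2 ones → 1
Block 2 (100): 1 one → 0
Block 3 (111): 3 ones → 1
Block 4 (010): 1 one → 0
Block 5 (110): 2 ones → 1
Block 6 (000): 0 ones → 0
Block 7 (000): 0 ones → 0
Block 8 (000): 0 ones → 0
Block 9 (000): 0 ones → 0
Block 10 (100): 1 one → 0

1010100000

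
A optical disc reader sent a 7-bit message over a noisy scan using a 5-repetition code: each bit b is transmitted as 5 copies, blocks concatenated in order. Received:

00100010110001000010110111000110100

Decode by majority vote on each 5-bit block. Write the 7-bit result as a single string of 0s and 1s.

Block 1 (00100): 1 one → 0
Block 2 (01011): 3 ones → 1
Block 3 (00010): 1 one → 0
Block 4 (00010): 1 one → 0
Block 5 (11011): 4 ones → 1
Block 6 (10001): 2 ones → 0
Block 7 (10100): 2 ones → 0

0100100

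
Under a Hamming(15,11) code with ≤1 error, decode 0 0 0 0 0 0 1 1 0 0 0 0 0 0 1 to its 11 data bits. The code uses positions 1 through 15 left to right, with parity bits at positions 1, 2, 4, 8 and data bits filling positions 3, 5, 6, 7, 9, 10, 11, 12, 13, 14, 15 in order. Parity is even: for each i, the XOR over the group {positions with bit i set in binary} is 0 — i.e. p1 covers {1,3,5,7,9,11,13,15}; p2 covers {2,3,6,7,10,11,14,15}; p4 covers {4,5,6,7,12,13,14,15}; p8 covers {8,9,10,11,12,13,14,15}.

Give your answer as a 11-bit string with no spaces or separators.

00010000001

s1 (pos 1,3,5,7,9,11,13,15): 0⊕0⊕0⊕1⊕0⊕0⊕0⊕1 = 0
s2 (pos 2,3,6,7,10,11,14,15): 0⊕0⊕0⊕1⊕0⊕0⊕0⊕1 = 0
s4 (pos 4,5,6,7,12,13,14,15): 0⊕0⊕0⊕1⊕0⊕0⊕0⊕1 = 0
s8 (pos 8,9,10,11,12,13,14,15): 1⊕0⊕0⊕0⊕0⊕0⊕0⊕1 = 0
Syndrome s8…s1 = 0000 → no error.
Read data bits from positions 3,5,6,7,9,10,11,12,13,14,15: 00010000001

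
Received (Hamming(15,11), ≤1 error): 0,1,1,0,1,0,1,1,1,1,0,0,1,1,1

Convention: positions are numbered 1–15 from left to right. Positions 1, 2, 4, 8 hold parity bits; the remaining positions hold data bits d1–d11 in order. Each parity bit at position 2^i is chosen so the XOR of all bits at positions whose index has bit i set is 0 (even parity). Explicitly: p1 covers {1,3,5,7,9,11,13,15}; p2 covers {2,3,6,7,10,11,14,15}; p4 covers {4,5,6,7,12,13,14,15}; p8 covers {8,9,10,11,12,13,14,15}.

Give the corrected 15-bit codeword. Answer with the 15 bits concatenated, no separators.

s1 (pos 1,3,5,7,9,11,13,15): 0⊕1⊕1⊕1⊕1⊕0⊕1⊕1 = 0
s2 (pos 2,3,6,7,10,11,14,15): 1⊕1⊕0⊕1⊕1⊕0⊕1⊕1 = 0
s4 (pos 4,5,6,7,12,13,14,15): 0⊕1⊕0⊕1⊕0⊕1⊕1⊕1 = 1
s8 (pos 8,9,10,11,12,13,14,15): 1⊕1⊕1⊕0⊕0⊕1⊕1⊕1 = 0
Syndrome s8…s1 = 0100 → error at position 4.
Flip position 4: 011010111100111 → 011110111100111

011110111100111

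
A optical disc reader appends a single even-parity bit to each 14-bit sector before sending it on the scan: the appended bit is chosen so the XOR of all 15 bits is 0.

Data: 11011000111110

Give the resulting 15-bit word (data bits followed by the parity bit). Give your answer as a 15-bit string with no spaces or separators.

XOR of the 14 data bits: 1⊕1⊕0⊕1⊕1⊕0⊕0⊕0⊕1⊕1⊕1⊕1⊕1⊕0 = 1
Parity bit = 1 (so all 15 bits XOR to 0).

110110001111101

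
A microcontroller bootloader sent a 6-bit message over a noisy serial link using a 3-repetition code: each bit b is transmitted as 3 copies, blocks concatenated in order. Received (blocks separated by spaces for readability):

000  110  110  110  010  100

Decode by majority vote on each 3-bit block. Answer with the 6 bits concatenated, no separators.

011100

Block 1 (000): 0 ones → 0
Block 2 (110): 2 ones → 1
Block 3 (110): 2 ones → 1
Block 4 (110): 2 ones → 1
Block 5 (010): 1 one → 0
Block 6 (100): 1 one → 0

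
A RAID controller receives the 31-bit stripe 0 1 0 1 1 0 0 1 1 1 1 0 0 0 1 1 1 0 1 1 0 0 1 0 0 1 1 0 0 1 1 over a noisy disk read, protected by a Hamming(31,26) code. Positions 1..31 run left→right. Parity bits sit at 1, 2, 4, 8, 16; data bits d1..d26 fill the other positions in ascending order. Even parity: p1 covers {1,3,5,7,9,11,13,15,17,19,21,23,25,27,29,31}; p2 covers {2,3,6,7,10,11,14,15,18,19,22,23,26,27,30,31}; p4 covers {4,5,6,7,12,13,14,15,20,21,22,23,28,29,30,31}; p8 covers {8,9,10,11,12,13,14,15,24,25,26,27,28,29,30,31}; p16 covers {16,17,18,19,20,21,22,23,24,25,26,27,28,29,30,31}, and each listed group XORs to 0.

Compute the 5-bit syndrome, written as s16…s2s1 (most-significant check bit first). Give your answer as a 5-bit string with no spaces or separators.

11101

s1 (pos 1,3,5,7,9,11,13,15,17,19,21,23,25,27,29,31): 0⊕0⊕1⊕0⊕1⊕1⊕0⊕1⊕1⊕1⊕0⊕1⊕0⊕1⊕0⊕1 = 1
s2 (pos 2,3,6,7,10,11,14,15,18,19,22,23,26,27,30,31): 1⊕0⊕0⊕0⊕1⊕1⊕0⊕1⊕0⊕1⊕0⊕1⊕1⊕1⊕1⊕1 = 0
s4 (pos 4,5,6,7,12,13,14,15,20,21,22,23,28,29,30,31): 1⊕1⊕0⊕0⊕0⊕0⊕0⊕1⊕1⊕0⊕0⊕1⊕0⊕0⊕1⊕1 = 1
s8 (pos 8,9,10,11,12,13,14,15,24,25,26,27,28,29,30,31): 1⊕1⊕1⊕1⊕0⊕0⊕0⊕1⊕0⊕0⊕1⊕1⊕0⊕0⊕1⊕1 = 1
s16 (pos 16,17,18,19,20,21,22,23,24,25,26,27,28,29,30,31): 1⊕1⊕0⊕1⊕1⊕0⊕0⊕1⊕0⊕0⊕1⊕1⊕0⊕0⊕1⊕1 = 1
Syndrome s16…s1 = 11101 → error at position 29.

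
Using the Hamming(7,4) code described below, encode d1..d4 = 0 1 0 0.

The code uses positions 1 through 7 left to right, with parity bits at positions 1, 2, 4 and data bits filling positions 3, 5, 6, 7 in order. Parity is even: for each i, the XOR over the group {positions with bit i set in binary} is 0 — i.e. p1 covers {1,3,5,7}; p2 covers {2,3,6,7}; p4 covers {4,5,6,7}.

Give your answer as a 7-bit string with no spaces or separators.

Place data at non-parity positions: p1 p2 0 p4 1 0 0
p1 (pos 1,3,5,7): XOR of data positions = 0⊕1⊕0 = 1
p2 (pos 2,3,6,7): XOR of data positions = 0⊕0⊕0 = 0
p4 (pos 4,5,6,7): XOR of data positions = 1⊕0⊕0 = 1
Codeword: 1001100

1001100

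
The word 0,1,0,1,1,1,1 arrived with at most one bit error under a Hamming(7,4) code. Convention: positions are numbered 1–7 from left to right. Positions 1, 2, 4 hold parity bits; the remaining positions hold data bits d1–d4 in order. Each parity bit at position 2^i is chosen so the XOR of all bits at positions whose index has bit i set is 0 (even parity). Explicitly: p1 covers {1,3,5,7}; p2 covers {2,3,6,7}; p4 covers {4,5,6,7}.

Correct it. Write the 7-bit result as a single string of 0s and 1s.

0001111

s1 (pos 1,3,5,7): 0⊕0⊕1⊕1 = 0
s2 (pos 2,3,6,7): 1⊕0⊕1⊕1 = 1
s4 (pos 4,5,6,7): 1⊕1⊕1⊕1 = 0
Syndrome s4…s1 = 010 → error at position 2.
Flip position 2: 0101111 → 0001111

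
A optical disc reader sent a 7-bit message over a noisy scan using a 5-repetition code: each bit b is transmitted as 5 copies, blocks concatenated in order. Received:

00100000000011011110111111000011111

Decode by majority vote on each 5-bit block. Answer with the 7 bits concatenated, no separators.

Block 1 (00100): 1 one → 0
Block 2 (00000): 0 ones → 0
Block 3 (00110): 2 ones → 0
Block 4 (11110): 4 ones → 1
Block 5 (11111): 5 ones → 1
Block 6 (10000): 1 one → 0
Block 7 (11111): 5 ones → 1

0001101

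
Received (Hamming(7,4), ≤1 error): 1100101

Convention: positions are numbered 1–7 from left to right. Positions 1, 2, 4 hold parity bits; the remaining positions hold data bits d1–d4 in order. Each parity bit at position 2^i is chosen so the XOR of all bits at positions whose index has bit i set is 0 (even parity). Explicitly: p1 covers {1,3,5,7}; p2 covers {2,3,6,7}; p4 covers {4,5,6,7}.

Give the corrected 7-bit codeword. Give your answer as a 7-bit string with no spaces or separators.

s1 (pos 1,3,5,7): 1⊕0⊕1⊕1 = 1
s2 (pos 2,3,6,7): 1⊕0⊕0⊕1 = 0
s4 (pos 4,5,6,7): 0⊕1⊕0⊕1 = 0
Syndrome s4…s1 = 001 → error at position 1.
Flip position 1: 1100101 → 0100101

0100101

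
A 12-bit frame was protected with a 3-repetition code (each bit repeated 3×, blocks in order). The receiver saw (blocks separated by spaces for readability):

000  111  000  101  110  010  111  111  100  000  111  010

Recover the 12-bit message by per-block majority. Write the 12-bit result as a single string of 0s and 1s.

010110110010

Block 1 (000): 0 ones → 0
Block 2 (111): 3 ones → 1
Block 3 (000): 0 ones → 0
Block 4 (101): 2 ones → 1
Block 5 (110): 2 ones → 1
Block 6 (010): 1 one → 0
Block 7 (111): 3 ones → 1
Block 8 (111): 3 ones → 1
Block 9 (100): 1 one → 0
Block 10 (000): 0 ones → 0
Block 11 (111): 3 ones → 1
Block 12 (010): 1 one → 0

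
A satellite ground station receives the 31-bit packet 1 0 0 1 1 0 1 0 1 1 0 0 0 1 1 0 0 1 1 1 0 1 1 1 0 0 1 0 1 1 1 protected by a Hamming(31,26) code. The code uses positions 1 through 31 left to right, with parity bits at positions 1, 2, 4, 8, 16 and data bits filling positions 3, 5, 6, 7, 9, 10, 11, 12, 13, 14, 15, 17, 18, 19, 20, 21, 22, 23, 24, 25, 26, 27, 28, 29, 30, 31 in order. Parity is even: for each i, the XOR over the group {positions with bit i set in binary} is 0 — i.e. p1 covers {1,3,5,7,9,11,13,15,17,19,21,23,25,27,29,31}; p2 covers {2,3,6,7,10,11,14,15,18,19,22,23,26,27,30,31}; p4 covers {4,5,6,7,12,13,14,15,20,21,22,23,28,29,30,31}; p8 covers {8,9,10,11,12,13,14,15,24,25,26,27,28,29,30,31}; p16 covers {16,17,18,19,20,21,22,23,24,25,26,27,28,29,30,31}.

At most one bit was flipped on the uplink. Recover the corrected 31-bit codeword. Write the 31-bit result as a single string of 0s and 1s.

s1 (pos 1,3,5,7,9,11,13,15,17,19,21,23,25,27,29,31): 1⊕0⊕1⊕1⊕1⊕0⊕0⊕1⊕0⊕1⊕0⊕1⊕0⊕1⊕1⊕1 = 0
s2 (pos 2,3,6,7,10,11,14,15,18,19,22,23,26,27,30,31): 0⊕0⊕0⊕1⊕1⊕0⊕1⊕1⊕1⊕1⊕1⊕1⊕0⊕1⊕1⊕1 = 1
s4 (pos 4,5,6,7,12,13,14,15,20,21,22,23,28,29,30,31): 1⊕1⊕0⊕1⊕0⊕0⊕1⊕1⊕1⊕0⊕1⊕1⊕0⊕1⊕1⊕1 = 1
s8 (pos 8,9,10,11,12,13,14,15,24,25,26,27,28,29,30,31): 0⊕1⊕1⊕0⊕0⊕0⊕1⊕1⊕1⊕0⊕0⊕1⊕0⊕1⊕1⊕1 = 1
s16 (pos 16,17,18,19,20,21,22,23,24,25,26,27,28,29,30,31): 0⊕0⊕1⊕1⊕1⊕0⊕1⊕1⊕1⊕0⊕0⊕1⊕0⊕1⊕1⊕1 = 0
Syndrome s16…s1 = 01110 → error at position 14.
Flip position 14: 1001101011000110011101110010111 → 1001101011000010011101110010111

1001101011000010011101110010111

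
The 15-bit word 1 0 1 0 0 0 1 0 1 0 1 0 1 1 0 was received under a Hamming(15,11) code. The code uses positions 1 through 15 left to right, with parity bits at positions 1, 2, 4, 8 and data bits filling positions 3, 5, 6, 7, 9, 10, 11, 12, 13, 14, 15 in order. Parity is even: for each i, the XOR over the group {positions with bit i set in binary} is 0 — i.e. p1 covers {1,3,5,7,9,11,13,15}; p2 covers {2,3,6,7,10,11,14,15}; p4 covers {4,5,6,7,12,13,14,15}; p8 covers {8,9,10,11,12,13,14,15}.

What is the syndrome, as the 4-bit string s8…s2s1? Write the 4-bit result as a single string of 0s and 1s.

s1 (pos 1,3,5,7,9,11,13,15): 1⊕1⊕0⊕1⊕1⊕1⊕1⊕0 = 0
s2 (pos 2,3,6,7,10,11,14,15): 0⊕1⊕0⊕1⊕0⊕1⊕1⊕0 = 0
s4 (pos 4,5,6,7,12,13,14,15): 0⊕0⊕0⊕1⊕0⊕1⊕1⊕0 = 1
s8 (pos 8,9,10,11,12,13,14,15): 0⊕1⊕0⊕1⊕0⊕1⊕1⊕0 = 0
Syndrome s8…s1 = 0100 → error at position 4.

0100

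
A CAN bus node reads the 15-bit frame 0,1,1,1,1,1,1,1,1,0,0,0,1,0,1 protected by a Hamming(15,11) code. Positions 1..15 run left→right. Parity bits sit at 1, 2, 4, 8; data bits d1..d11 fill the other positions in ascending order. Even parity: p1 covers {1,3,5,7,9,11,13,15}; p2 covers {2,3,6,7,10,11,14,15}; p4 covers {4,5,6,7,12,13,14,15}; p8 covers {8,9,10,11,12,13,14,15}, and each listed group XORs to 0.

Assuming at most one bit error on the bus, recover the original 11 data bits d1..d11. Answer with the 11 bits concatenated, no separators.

s1 (pos 1,3,5,7,9,11,13,15): 0⊕1⊕1⊕1⊕1⊕0⊕1⊕1 = 0
s2 (pos 2,3,6,7,10,11,14,15): 1⊕1⊕1⊕1⊕0⊕0⊕0⊕1 = 1
s4 (pos 4,5,6,7,12,13,14,15): 1⊕1⊕1⊕1⊕0⊕1⊕0⊕1 = 0
s8 (pos 8,9,10,11,12,13,14,15): 1⊕1⊕0⊕0⊕0⊕1⊕0⊕1 = 0
Syndrome s8…s1 = 0010 → error at position 2.
Flip position 2: 011111111000101 → 001111111000101
Read data bits from positions 3,5,6,7,9,10,11,12,13,14,15: 11111000101

11111000101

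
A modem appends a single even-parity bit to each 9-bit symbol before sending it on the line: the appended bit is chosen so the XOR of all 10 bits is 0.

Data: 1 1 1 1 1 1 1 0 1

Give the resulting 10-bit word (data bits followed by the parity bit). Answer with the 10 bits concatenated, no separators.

1111111010

XOR of the 9 data bits: 1⊕1⊕1⊕1⊕1⊕1⊕1⊕0⊕1 = 0
Parity bit = 0 (so all 10 bits XOR to 0).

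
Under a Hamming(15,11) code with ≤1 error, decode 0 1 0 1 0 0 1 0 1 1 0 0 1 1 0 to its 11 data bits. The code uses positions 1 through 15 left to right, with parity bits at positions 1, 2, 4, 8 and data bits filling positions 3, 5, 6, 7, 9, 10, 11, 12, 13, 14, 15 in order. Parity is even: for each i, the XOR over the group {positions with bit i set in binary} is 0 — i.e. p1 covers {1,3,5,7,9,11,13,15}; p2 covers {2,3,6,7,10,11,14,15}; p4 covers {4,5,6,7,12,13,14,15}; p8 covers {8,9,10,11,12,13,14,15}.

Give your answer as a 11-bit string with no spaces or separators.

00011100110

s1 (pos 1,3,5,7,9,11,13,15): 0⊕0⊕0⊕1⊕1⊕0⊕1⊕0 = 1
s2 (pos 2,3,6,7,10,11,14,15): 1⊕0⊕0⊕1⊕1⊕0⊕1⊕0 = 0
s4 (pos 4,5,6,7,12,13,14,15): 1⊕0⊕0⊕1⊕0⊕1⊕1⊕0 = 0
s8 (pos 8,9,10,11,12,13,14,15): 0⊕1⊕1⊕0⊕0⊕1⊕1⊕0 = 0
Syndrome s8…s1 = 0001 → error at position 1.
Flip position 1: 010100101100110 → 110100101100110
Read data bits from positions 3,5,6,7,9,10,11,12,13,14,15: 00011100110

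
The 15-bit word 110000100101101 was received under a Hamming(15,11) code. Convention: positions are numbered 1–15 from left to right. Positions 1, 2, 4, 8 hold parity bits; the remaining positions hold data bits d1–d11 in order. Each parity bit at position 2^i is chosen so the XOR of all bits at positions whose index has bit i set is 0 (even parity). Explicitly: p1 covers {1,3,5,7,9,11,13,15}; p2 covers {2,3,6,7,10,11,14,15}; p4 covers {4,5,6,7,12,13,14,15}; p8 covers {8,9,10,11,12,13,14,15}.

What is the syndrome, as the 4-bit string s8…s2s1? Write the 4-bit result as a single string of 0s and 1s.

0000

s1 (pos 1,3,5,7,9,11,13,15): 1⊕0⊕0⊕1⊕0⊕0⊕1⊕1 = 0
s2 (pos 2,3,6,7,10,11,14,15): 1⊕0⊕0⊕1⊕1⊕0⊕0⊕1 = 0
s4 (pos 4,5,6,7,12,13,14,15): 0⊕0⊕0⊕1⊕1⊕1⊕0⊕1 = 0
s8 (pos 8,9,10,11,12,13,14,15): 0⊕0⊕1⊕0⊕1⊕1⊕0⊕1 = 0
Syndrome s8…s1 = 0000 → no error.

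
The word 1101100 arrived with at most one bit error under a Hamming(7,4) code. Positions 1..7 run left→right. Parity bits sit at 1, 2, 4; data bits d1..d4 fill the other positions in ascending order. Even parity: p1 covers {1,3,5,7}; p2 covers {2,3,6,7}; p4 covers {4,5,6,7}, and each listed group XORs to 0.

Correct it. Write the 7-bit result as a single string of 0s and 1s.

s1 (pos 1,3,5,7): 1⊕0⊕1⊕0 = 0
s2 (pos 2,3,6,7): 1⊕0⊕0⊕0 = 1
s4 (pos 4,5,6,7): 1⊕1⊕0⊕0 = 0
Syndrome s4…s1 = 010 → error at position 2.
Flip position 2: 1101100 → 1001100

1001100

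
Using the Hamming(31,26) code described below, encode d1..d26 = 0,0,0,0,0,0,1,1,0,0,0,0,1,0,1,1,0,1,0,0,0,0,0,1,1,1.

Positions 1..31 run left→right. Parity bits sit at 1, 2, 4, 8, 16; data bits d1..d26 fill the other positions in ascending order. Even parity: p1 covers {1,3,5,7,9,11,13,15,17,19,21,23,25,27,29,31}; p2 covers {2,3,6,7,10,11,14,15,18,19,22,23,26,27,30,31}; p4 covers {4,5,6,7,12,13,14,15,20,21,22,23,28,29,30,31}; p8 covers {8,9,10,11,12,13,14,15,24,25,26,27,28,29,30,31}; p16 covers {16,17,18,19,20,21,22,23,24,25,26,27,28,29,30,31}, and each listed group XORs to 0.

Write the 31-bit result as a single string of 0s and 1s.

Place data at non-parity positions: p1 p2 0 p4 0 0 0 p8 0 0 1 1 0 0 0 p16 0 1 0 1 1 0 1 0 0 0 0 0 1 1 1
p1 (pos 1,3,5,7,9,11,13,15,17,19,21,23,25,27,29,31): XOR of data positions = 0⊕0⊕0⊕0⊕1⊕0⊕0⊕0⊕0⊕1⊕1⊕0⊕0⊕1⊕1 = 1
p2 (pos 2,3,6,7,10,11,14,15,18,19,22,23,26,27,30,31): XOR of data positions = 0⊕0⊕0⊕0⊕1⊕0⊕0⊕1⊕0⊕0⊕1⊕0⊕0⊕1⊕1 = 1
p4 (pos 4,5,6,7,12,13,14,15,20,21,22,23,28,29,30,31): XOR of data positions = 0⊕0⊕0⊕1⊕0⊕0⊕0⊕1⊕1⊕0⊕1⊕0⊕1⊕1⊕1 = 1
p8 (pos 8,9,10,11,12,13,14,15,24,25,26,27,28,29,30,31): XOR of data positions = 0⊕0⊕1⊕1⊕0⊕0⊕0⊕0⊕0⊕0⊕0⊕0⊕1⊕1⊕1 = 1
p16 (pos 16,17,18,19,20,21,22,23,24,25,26,27,28,29,30,31): XOR of data positions = 0⊕1⊕0⊕1⊕1⊕0⊕1⊕0⊕0⊕0⊕0⊕0⊕1⊕1⊕1 = 1
Codeword: 1101000100110001010110100000111

1101000100110001010110100000111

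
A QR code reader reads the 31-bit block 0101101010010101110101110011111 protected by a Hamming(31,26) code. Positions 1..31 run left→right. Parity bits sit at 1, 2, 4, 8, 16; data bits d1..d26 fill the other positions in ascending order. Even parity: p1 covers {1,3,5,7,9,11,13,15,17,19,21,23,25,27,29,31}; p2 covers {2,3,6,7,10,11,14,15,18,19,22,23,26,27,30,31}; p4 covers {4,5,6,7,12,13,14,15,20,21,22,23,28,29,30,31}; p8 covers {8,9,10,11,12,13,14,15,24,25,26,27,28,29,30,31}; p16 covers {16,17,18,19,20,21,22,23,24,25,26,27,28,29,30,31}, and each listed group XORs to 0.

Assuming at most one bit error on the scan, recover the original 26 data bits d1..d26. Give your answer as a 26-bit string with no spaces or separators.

s1 (pos 1,3,5,7,9,11,13,15,17,19,21,23,25,27,29,31): 0⊕0⊕1⊕1⊕1⊕0⊕0⊕0⊕1⊕0⊕0⊕1⊕0⊕1⊕1⊕1 = 0
s2 (pos 2,3,6,7,10,11,14,15,18,19,22,23,26,27,30,31): 1⊕0⊕0⊕1⊕0⊕0⊕1⊕0⊕1⊕0⊕1⊕1⊕0⊕1⊕1⊕1 = 1
s4 (pos 4,5,6,7,12,13,14,15,20,21,22,23,28,29,30,31): 1⊕1⊕0⊕1⊕1⊕0⊕1⊕0⊕1⊕0⊕1⊕1⊕1⊕1⊕1⊕1 = 0
s8 (pos 8,9,10,11,12,13,14,15,24,25,26,27,28,29,30,31): 0⊕1⊕0⊕0⊕1⊕0⊕1⊕0⊕1⊕0⊕0⊕1⊕1⊕1⊕1⊕1 = 1
s16 (pos 16,17,18,19,20,21,22,23,24,25,26,27,28,29,30,31): 1⊕1⊕1⊕0⊕1⊕0⊕1⊕1⊕1⊕0⊕0⊕1⊕1⊕1⊕1⊕1 = 0
Syndrome s16…s1 = 01010 → error at position 10.
Flip position 10: 0101101010010101110101110011111 → 0101101011010101110101110011111
Read data bits from positions 3,5,6,7,9,10,11,12,13,14,15,17,18,19,20,21,22,23,24,25,26,27,28,29,30,31: 01011101010110101110011111

01011101010110101110011111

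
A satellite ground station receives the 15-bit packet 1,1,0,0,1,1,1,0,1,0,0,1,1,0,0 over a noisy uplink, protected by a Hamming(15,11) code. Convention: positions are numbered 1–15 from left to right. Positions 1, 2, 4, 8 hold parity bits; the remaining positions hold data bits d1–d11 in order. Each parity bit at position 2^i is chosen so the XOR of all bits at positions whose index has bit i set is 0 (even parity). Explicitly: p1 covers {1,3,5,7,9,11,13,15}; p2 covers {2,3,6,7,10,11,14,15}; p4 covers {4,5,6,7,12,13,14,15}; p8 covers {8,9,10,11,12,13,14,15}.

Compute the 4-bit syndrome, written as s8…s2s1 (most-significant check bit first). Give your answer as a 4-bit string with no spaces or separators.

1111

s1 (pos 1,3,5,7,9,11,13,15): 1⊕0⊕1⊕1⊕1⊕0⊕1⊕0 = 1
s2 (pos 2,3,6,7,10,11,14,15): 1⊕0⊕1⊕1⊕0⊕0⊕0⊕0 = 1
s4 (pos 4,5,6,7,12,13,14,15): 0⊕1⊕1⊕1⊕1⊕1⊕0⊕0 = 1
s8 (pos 8,9,10,11,12,13,14,15): 0⊕1⊕0⊕0⊕1⊕1⊕0⊕0 = 1
Syndrome s8…s1 = 1111 → error at position 15.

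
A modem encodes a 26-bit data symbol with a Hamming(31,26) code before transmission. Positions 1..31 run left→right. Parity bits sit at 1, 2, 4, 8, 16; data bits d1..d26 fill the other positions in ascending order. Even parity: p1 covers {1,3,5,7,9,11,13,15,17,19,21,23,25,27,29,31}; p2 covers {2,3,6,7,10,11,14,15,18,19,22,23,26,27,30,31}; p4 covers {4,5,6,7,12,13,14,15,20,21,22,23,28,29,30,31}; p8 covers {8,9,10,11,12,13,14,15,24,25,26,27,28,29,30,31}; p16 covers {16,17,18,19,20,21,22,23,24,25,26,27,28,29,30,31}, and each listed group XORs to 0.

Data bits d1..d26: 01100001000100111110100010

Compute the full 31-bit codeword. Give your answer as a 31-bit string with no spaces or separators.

0100110000010000100111110100010

Place data at non-parity positions: p1 p2 0 p4 1 1 0 p8 0 0 0 1 0 0 0 p16 1 0 0 1 1 1 1 1 0 1 0 0 0 1 0
p1 (pos 1,3,5,7,9,11,13,15,17,19,21,23,25,27,29,31): XOR of data positions = 0⊕1⊕0⊕0⊕0⊕0⊕0⊕1⊕0⊕1⊕1⊕0⊕0⊕0⊕0 = 0
p2 (pos 2,3,6,7,10,11,14,15,18,19,22,23,26,27,30,31): XOR of data positions = 0⊕1⊕0⊕0⊕0⊕0⊕0⊕0⊕0⊕1⊕1⊕1⊕0⊕1⊕0 = 1
p4 (pos 4,5,6,7,12,13,14,15,20,21,22,23,28,29,30,31): XOR of data positions = 1⊕1⊕0⊕1⊕0⊕0⊕0⊕1⊕1⊕1⊕1⊕0⊕0⊕1⊕0 = 0
p8 (pos 8,9,10,11,12,13,14,15,24,25,26,27,28,29,30,31): XOR of data positions = 0⊕0⊕0⊕1⊕0⊕0⊕0⊕1⊕0⊕1⊕0⊕0⊕0⊕1⊕0 = 0
p16 (pos 16,17,18,19,20,21,22,23,24,25,26,27,28,29,30,31): XOR of data positions = 1⊕0⊕0⊕1⊕1⊕1⊕1⊕1⊕0⊕1⊕0⊕0⊕0⊕1⊕0 = 0
Codeword: 0100110000010000100111110100010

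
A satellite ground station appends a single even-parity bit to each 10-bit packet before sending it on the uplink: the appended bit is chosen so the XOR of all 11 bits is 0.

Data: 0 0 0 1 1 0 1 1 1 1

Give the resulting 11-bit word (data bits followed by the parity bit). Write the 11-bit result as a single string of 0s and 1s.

00011011110

XOR of the 10 data bits: 0⊕0⊕0⊕1⊕1⊕0⊕1⊕1⊕1⊕1 = 0
Parity bit = 0 (so all 11 bits XOR to 0).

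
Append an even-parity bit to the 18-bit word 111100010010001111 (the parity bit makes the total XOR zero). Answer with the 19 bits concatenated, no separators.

XOR of the 18 data bits: 1⊕1⊕1⊕1⊕0⊕0⊕0⊕1⊕0⊕0⊕1⊕0⊕0⊕0⊕1⊕1⊕1⊕1 = 0
Parity bit = 0 (so all 19 bits XOR to 0).

1111000100100011110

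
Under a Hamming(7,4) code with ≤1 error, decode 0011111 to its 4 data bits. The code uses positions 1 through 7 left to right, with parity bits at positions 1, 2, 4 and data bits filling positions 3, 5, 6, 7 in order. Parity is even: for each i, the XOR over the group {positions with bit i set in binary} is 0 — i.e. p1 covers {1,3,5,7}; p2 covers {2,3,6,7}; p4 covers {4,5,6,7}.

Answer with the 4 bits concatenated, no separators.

0111

s1 (pos 1,3,5,7): 0⊕1⊕1⊕1 = 1
s2 (pos 2,3,6,7): 0⊕1⊕1⊕1 = 1
s4 (pos 4,5,6,7): 1⊕1⊕1⊕1 = 0
Syndrome s4…s1 = 011 → error at position 3.
Flip position 3: 0011111 → 0001111
Read data bits from positions 3,5,6,7: 0111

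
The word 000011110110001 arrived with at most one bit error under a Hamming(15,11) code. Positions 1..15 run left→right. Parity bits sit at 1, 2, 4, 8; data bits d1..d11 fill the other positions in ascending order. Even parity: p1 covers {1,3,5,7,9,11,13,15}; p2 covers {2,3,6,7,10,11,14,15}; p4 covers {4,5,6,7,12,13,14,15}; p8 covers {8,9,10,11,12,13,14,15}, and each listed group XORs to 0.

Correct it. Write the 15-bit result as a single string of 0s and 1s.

s1 (pos 1,3,5,7,9,11,13,15): 0⊕0⊕1⊕1⊕0⊕1⊕0⊕1 = 0
s2 (pos 2,3,6,7,10,11,14,15): 0⊕0⊕1⊕1⊕1⊕1⊕0⊕1 = 1
s4 (pos 4,5,6,7,12,13,14,15): 0⊕1⊕1⊕1⊕0⊕0⊕0⊕1 = 0
s8 (pos 8,9,10,11,12,13,14,15): 1⊕0⊕1⊕1⊕0⊕0⊕0⊕1 = 0
Syndrome s8…s1 = 0010 → error at position 2.
Flip position 2: 000011110110001 → 010011110110001

010011110110001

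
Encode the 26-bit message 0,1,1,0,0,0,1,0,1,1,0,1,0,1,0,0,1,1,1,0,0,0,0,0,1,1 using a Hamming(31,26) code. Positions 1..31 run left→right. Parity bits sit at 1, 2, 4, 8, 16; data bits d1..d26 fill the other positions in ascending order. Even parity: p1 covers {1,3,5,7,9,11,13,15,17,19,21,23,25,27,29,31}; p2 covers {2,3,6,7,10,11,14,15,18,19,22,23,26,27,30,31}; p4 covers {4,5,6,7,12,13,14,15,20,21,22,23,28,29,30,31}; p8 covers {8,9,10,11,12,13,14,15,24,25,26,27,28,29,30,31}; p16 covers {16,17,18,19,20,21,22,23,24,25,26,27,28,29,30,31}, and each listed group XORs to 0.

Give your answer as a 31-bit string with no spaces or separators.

Place data at non-parity positions: p1 p2 0 p4 1 1 0 p8 0 0 1 0 1 1 0 p16 1 0 1 0 0 1 1 1 0 0 0 0 0 1 1
p1 (pos 1,3,5,7,9,11,13,15,17,19,21,23,25,27,29,31): XOR of data positions = 0⊕1⊕0⊕0⊕1⊕1⊕0⊕1⊕1⊕0⊕1⊕0⊕0⊕0⊕1 = 1
p2 (pos 2,3,6,7,10,11,14,15,18,19,22,23,26,27,30,31): XOR of data positions = 0⊕1⊕0⊕0⊕1⊕1⊕0⊕0⊕1⊕1⊕1⊕0⊕0⊕1⊕1 = 0
p4 (pos 4,5,6,7,12,13,14,15,20,21,22,23,28,29,30,31): XOR of data positions = 1⊕1⊕0⊕0⊕1⊕1⊕0⊕0⊕0⊕1⊕1⊕0⊕0⊕1⊕1 = 0
p8 (pos 8,9,10,11,12,13,14,15,24,25,26,27,28,29,30,31): XOR of data positions = 0⊕0⊕1⊕0⊕1⊕1⊕0⊕1⊕0⊕0⊕0⊕0⊕0⊕1⊕1 = 0
p16 (pos 16,17,18,19,20,21,22,23,24,25,26,27,28,29,30,31): XOR of data positions = 1⊕0⊕1⊕0⊕0⊕1⊕1⊕1⊕0⊕0⊕0⊕0⊕0⊕1⊕1 = 1
Codeword: 1000110000101101101001110000011

1000110000101101101001110000011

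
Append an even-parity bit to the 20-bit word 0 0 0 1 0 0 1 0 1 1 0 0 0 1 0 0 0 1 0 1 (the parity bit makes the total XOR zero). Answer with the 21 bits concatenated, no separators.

XOR of the 20 data bits: 0⊕0⊕0⊕1⊕0⊕0⊕1⊕0⊕1⊕1⊕0⊕0⊕0⊕1⊕0⊕0⊕0⊕1⊕0⊕1 = 1
Parity bit = 1 (so all 21 bits XOR to 0).

000100101100010001011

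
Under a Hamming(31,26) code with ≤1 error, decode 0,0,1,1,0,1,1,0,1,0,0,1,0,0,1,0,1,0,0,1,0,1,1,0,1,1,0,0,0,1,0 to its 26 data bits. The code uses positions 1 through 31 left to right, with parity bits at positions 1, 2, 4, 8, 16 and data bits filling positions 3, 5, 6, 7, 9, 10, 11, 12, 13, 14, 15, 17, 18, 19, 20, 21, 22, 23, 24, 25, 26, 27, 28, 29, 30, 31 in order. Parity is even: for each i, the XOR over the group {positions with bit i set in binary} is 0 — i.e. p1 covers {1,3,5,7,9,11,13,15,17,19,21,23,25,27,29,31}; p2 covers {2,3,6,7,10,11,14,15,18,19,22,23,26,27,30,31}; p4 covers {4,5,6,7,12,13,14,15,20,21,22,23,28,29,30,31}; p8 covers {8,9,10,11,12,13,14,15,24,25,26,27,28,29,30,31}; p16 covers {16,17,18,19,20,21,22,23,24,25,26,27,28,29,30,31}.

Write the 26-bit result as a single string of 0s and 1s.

s1 (pos 1,3,5,7,9,11,13,15,17,19,21,23,25,27,29,31): 0⊕1⊕0⊕1⊕1⊕0⊕0⊕1⊕1⊕0⊕0⊕1⊕1⊕0⊕0⊕0 = 1
s2 (pos 2,3,6,7,10,11,14,15,18,19,22,23,26,27,30,31): 0⊕1⊕1⊕1⊕0⊕0⊕0⊕1⊕0⊕0⊕1⊕1⊕1⊕0⊕1⊕0 = 0
s4 (pos 4,5,6,7,12,13,14,15,20,21,22,23,28,29,30,31): 1⊕0⊕1⊕1⊕1⊕0⊕0⊕1⊕1⊕0⊕1⊕1⊕0⊕0⊕1⊕0 = 1
s8 (pos 8,9,10,11,12,13,14,15,24,25,26,27,28,29,30,31): 0⊕1⊕0⊕0⊕1⊕0⊕0⊕1⊕0⊕1⊕1⊕0⊕0⊕0⊕1⊕0 = 0
s16 (pos 16,17,18,19,20,21,22,23,24,25,26,27,28,29,30,31): 0⊕1⊕0⊕0⊕1⊕0⊕1⊕1⊕0⊕1⊕1⊕0⊕0⊕0⊕1⊕0 = 1
Syndrome s16…s1 = 10101 → error at position 21.
Flip position 21: 0011011010010010100101101100010 → 0011011010010010100111101100010
Read data bits from positions 3,5,6,7,9,10,11,12,13,14,15,17,18,19,20,21,22,23,24,25,26,27,28,29,30,31: 10111001001100111101100010

10111001001100111101100010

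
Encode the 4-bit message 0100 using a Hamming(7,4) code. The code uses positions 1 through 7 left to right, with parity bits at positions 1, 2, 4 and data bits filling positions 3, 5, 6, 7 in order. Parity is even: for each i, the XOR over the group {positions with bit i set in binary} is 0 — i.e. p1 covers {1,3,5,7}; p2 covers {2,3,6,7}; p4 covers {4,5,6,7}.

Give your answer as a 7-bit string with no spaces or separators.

Place data at non-parity positions: p1 p2 0 p4 1 0 0
p1 (pos 1,3,5,7): XOR of data positions = 0⊕1⊕0 = 1
p2 (pos 2,3,6,7): XOR of data positions = 0⊕0⊕0 = 0
p4 (pos 4,5,6,7): XOR of data positions = 1⊕0⊕0 = 1
Codeword: 1001100

1001100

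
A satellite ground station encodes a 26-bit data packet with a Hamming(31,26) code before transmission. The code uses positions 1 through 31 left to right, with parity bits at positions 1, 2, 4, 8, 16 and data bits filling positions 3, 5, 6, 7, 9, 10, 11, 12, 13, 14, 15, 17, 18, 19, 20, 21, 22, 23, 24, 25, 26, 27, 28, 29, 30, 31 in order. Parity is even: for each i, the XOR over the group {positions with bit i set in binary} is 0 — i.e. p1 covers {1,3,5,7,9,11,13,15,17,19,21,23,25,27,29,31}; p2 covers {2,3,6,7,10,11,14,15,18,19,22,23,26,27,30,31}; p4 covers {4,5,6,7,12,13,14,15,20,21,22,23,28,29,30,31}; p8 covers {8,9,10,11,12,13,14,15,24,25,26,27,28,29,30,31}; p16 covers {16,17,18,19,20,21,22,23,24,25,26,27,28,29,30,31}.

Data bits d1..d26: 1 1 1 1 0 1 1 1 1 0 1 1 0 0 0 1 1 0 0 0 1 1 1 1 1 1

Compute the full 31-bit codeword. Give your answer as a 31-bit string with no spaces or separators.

1110111101111011100011000111111

Place data at non-parity positions: p1 p2 1 p4 1 1 1 p8 0 1 1 1 1 0 1 p16 1 0 0 0 1 1 0 0 0 1 1 1 1 1 1
p1 (pos 1,3,5,7,9,11,13,15,17,19,21,23,25,27,29,31): XOR of data positions = 1⊕1⊕1⊕0⊕1⊕1⊕1⊕1⊕0⊕1⊕0⊕0⊕1⊕1⊕1 = 1
p2 (pos 2,3,6,7,10,11,14,15,18,19,22,23,26,27,30,31): XOR of data positions = 1⊕1⊕1⊕1⊕1⊕0⊕1⊕0⊕0⊕1⊕0⊕1⊕1⊕1⊕1 = 1
p4 (pos 4,5,6,7,12,13,14,15,20,21,22,23,28,29,30,31): XOR of data positions = 1⊕1⊕1⊕1⊕1⊕0⊕1⊕0⊕1⊕1⊕0⊕1⊕1⊕1⊕1 = 0
p8 (pos 8,9,10,11,12,13,14,15,24,25,26,27,28,29,30,31): XOR of data positions = 0⊕1⊕1⊕1⊕1⊕0⊕1⊕0⊕0⊕1⊕1⊕1⊕1⊕1⊕1 = 1
p16 (pos 16,17,18,19,20,21,22,23,24,25,26,27,28,29,30,31): XOR of data positions = 1⊕0⊕0⊕0⊕1⊕1⊕0⊕0⊕0⊕1⊕1⊕1⊕1⊕1⊕1 = 1
Codeword: 1110111101111011100011000111111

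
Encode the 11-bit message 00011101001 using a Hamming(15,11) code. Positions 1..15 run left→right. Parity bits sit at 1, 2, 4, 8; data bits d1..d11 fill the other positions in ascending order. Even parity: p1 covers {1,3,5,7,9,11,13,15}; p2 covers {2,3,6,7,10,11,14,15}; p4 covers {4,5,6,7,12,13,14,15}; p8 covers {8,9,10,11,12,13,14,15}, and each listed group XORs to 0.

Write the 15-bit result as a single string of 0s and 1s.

Place data at non-parity positions: p1 p2 0 p4 0 0 1 p8 1 1 0 1 0 0 1
p1 (pos 1,3,5,7,9,11,13,15): XOR of data positions = 0⊕0⊕1⊕1⊕0⊕0⊕1 = 1
p2 (pos 2,3,6,7,10,11,14,15): XOR of data positions = 0⊕0⊕1⊕1⊕0⊕0⊕1 = 1
p4 (pos 4,5,6,7,12,13,14,15): XOR of data positions = 0⊕0⊕1⊕1⊕0⊕0⊕1 = 1
p8 (pos 8,9,10,11,12,13,14,15): XOR of data positions = 1⊕1⊕0⊕1⊕0⊕0⊕1 = 0
Codeword: 110100101101001

110100101101001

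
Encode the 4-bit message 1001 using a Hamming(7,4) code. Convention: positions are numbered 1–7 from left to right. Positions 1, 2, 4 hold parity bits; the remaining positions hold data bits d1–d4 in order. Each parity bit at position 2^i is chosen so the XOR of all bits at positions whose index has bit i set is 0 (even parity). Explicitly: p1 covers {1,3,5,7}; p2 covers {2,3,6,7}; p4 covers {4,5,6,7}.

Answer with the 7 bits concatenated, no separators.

Place data at non-parity positions: p1 p2 1 p4 0 0 1
p1 (pos 1,3,5,7): XOR of data positions = 1⊕0⊕1 = 0
p2 (pos 2,3,6,7): XOR of data positions = 1⊕0⊕1 = 0
p4 (pos 4,5,6,7): XOR of data positions = 0⊕0⊕1 = 1
Codeword: 0011001

0011001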